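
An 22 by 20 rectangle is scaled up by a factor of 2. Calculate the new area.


Original dimensions: 22 x 20
Enlargement factor = 2
New width = 22 * 2 = 44
New height = 20 * 2 = 40
New area = 44 * 40 = 1760

1760


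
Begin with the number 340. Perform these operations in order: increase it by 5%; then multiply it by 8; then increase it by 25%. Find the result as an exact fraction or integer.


Start with 340.
Step 1: Increase by 5%: 340 * 105/100 = 357
Step 2: Multiply by 8: 357 * 8 = 2856
Step 3: Increase by 25%: 2856 * 125/100 = 3570
Final result = 3570

3570


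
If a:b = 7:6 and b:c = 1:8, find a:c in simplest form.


Given a:b = 7:6 and b:c = 1:8
Make b consistent. Multiply first ratio by 1: a:b = 7:6
Multiply second ratio by 6: b:c = 6:48
Now b = 6 in both, so a:b:c = 7:6:48
Therefore a:c = 7:48
Simplify by GCD: a:c = 7:48

7:48


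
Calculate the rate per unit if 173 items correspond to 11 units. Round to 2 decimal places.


Total items = 173
Number of units = 11
Unit rate = 173 / 11
= 15.73 items per unit

15.73


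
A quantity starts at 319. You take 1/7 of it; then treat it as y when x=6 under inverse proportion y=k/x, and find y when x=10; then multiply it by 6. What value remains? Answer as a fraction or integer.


Start with 319.
Step 1: Take 1/7: 319 * 1/7 = 319/7
Step 2: Inverse prop: k = (319/7)*6; new y = k/10 = 319/7*6/10 = 957/35
Step 3: Multiply by 6: 957/35 * 6 = 5742/35
Final result = 5742/35

5742/35


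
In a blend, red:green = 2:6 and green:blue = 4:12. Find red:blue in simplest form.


Given a:b = 2:6 and b:c = 4:12
Make b consistent. Multiply first ratio by 4: a:b = 8:24
Multiply second ratio by 6: b:c = 24:72
Now b = 24 in both, so a:b:c = 8:24:72
Therefore a:c = 8:72
Simplify by GCD: a:c = 1:9

1:9


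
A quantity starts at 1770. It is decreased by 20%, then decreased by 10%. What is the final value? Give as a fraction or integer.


Start: 1770
Step 1: decrease by 20% => multiply by 80/100
  1770 * 80/100 = 1416
Step 2: decrease by 10% => multiply by 90/100
  1416 * 90/100 = 6372/5
Final value = 6372/5

6372/5


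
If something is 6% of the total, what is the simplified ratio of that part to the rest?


Part = 6%, Remainder = 94%
Ratio = 6:94
GCD(6, 94) = 2
Simplify: 3:47 = 3:47

3:47


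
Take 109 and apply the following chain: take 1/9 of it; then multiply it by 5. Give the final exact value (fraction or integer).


Start with 109.
Step 1: Take 1/9: 109 * 1/9 = 109/9
Step 2: Multiply by 5: 109/9 * 5 = 545/9
Final result = 545/9

545/9


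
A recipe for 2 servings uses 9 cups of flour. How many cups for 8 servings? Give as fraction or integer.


Original: 9 cups for 2 servings
Target servings = 8
Scaling factor = 8/2
New amount = 9 * 8/2
= 72/2
= 36 cups

36


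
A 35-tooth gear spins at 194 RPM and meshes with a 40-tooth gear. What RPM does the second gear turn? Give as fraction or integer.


Gear ratio: teeth_A * RPM_A = teeth_B * RPM_B
35 * 194 = 40 * RPM_B
6790 = 40 * RPM_B
RPM_B = 6790 / 40
RPM_B = 679/4

679/4


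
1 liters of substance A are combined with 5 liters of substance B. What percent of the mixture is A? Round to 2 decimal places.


Volume of A = 1 L
Volume of B = 5 L
Total volume = 1 + 5 = 6 L
Percentage of A = (1/6) * 100
= 16.67%

16.67


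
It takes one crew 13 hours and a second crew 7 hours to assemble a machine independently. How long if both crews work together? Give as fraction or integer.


Rate of A = 1/13 job per hour
Rate of B = 1/7 job per hour
Combined rate = 1/13 + 1/7
Find common denominator: (7 + 13)/(13*7) = 20/91
Combined rate = 20/91 job per hour
Time together = 1 / (20/91) = 91/20 hours

91/20


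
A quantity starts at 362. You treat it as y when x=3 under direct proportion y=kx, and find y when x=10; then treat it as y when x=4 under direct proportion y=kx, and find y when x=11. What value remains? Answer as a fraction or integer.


Start with 362.
Step 1: Direct prop: k = (362)/3; new y = k*10 = 362*10/3 = 3620/3
Step 2: Direct prop: k = (3620/3)/4; new y = k*11 = 3620/3*11/4 = 9955/3
Final result = 9955/3

9955/3


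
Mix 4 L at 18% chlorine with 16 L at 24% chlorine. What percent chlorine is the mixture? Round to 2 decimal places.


Solute in mixture 1 = 18% of 4 L = 4*18/100 = 18/25 L
Solute in mixture 2 = 24% of 16 L = 16*24/100 = 96/25 L
Total solute = 18/25 + 96/25 = 114/25 L
Total volume = 4 + 16 = 20 L
Final concentration = 114/25/20 * 100 = 22.80%

22.80


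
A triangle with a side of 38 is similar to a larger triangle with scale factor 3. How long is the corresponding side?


Similar triangles have proportional sides
Scale factor = 3
Smaller side = 38
Corresponding larger side = 38 * 3
= 114

114


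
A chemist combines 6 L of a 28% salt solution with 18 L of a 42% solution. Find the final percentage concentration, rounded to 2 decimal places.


Solute in mixture 1 = 28% of 6 L = 6*28/100 = 42/25 L
Solute in mixture 2 = 42% of 18 L = 18*42/100 = 189/25 L
Total solute = 42/25 + 189/25 = 231/25 L
Total volume = 6 + 18 = 24 L
Final concentration = 231/25/24 * 100 = 38.50%

38.50


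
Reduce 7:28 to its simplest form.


Find GCD(7, 28)
GCD = 7
Divide both by 7: 7/7 = 1, 28/7 = 4
Simplified ratio = 1:4

1:4


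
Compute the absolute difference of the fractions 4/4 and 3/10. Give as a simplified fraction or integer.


Simplify: 4/4 = 1 and 3/10 = 3/10
Find common denominator: LCD = 10
Convert: 10/10 and 3/10
Difference = |10 - 3|/10 = 7/10
Simplified = 7/10

7/10


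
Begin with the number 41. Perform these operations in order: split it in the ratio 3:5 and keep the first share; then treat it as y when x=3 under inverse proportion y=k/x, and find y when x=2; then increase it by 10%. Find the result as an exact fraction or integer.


Start with 41.
Step 1: Split 3:5, first share = 41 * 3/8 = 123/8
Step 2: Inverse prop: k = (123/8)*3; new y = k/2 = 123/8*3/2 = 369/16
Step 3: Increase by 10%: 369/16 * 110/100 = 4059/160
Final result = 4059/160

4059/160


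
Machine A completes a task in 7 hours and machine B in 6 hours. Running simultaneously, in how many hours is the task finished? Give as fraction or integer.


Rate of A = 1/7 job per hour
Rate of B = 1/6 job per hour
Combined rate = 1/7 + 1/6
Find common denominator: (6 + 7)/(7*6) = 13/42
Combined rate = 13/42 job per hour
Time together = 1 / (13/42) = 42/13 hours

42/13


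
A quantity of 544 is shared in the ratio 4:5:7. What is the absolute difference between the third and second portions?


Total parts = 4 + 5 + 7 = 16
Value per part = 544 / 16 = 34
Shares: 4*34=136, 5*34=170, 7*34=238
Third share = 238, second share = 170
Difference = |238 - 170| = 68

68


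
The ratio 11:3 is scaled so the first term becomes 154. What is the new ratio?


Original ratio: 11:3
First term target: 154
Scale factor = 154 / 11 = 14
Multiply second term: 3 * 14 = 42
Equivalent ratio = 154:42

154:42


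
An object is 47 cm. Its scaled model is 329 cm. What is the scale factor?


Original length = 47 cm
Scaled length = 329 cm
Scale factor = 329 / 47
= 7

7


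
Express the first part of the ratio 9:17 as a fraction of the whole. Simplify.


Total parts = 9 + 17 = 26
First part fraction = 9/26
Simplify: 9/26 = 9/26

9/26


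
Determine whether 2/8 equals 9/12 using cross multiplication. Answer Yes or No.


Cross multiply to check 2/8 = 9/12
Left cross product: 2 * 12 = 24
Right cross product: 8 * 9 = 72
24 != 72
Not equal, so proportions differ => No

No


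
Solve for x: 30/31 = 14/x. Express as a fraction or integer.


Setting up: 30/31 = 14/x
Cross multiply: 30 * x = 31 * 14
30x = 434
x = 434/30
x = 217/15

217/15


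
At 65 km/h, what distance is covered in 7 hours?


Using distance = speed * time
Speed = 65 km/h
Time = 7 hours
Distance = 65 * 7
= 455 km

455


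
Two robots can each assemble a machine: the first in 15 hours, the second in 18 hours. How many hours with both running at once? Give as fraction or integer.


Rate of A = 1/15 job per hour
Rate of B = 1/18 job per hour
Combined rate = 1/15 + 1/18
Find common denominator: (18 + 15)/(15*18) = 33/270
Combined rate = 11/90 job per hour
Time together = 1 / (11/90) = 90/11 hours

90/11


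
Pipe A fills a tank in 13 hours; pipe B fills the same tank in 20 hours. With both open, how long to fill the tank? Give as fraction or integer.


Rate of A = 1/13 job per hour
Rate of B = 1/20 job per hour
Combined rate = 1/13 + 1/20
Find common denominator: (20 + 13)/(13*20) = 33/260
Combined rate = 33/260 job per hour
Time together = 1 / (33/260) = 260/33 hours

260/33


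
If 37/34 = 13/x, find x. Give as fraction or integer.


Setting up: 37/34 = 13/x
Cross multiply: 37 * x = 34 * 13
37x = 442
x = 442/37
x = 442/37

442/37


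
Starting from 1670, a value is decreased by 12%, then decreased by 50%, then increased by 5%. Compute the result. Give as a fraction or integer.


Start: 1670
Step 1: decrease by 12% => multiply by 88/100
  1670 * 88/100 = 7348/5
Step 2: decrease by 50% => multiply by 50/100
  7348/5 * 50/100 = 3674/5
Step 3: increase by 5% => multiply by 105/100
  3674/5 * 105/100 = 38577/50
Final value = 38577/50

38577/50


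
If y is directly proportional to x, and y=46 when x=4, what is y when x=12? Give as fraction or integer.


Direct proportion: y = kx
Find k: k = 46/4 = 23/2
Compute y at x=12: y = 23/2 * 12
y = 138

138


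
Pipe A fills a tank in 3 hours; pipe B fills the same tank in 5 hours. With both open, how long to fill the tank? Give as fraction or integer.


Rate of A = 1/3 job per hour
Rate of B = 1/5 job per hour
Combined rate = 1/3 + 1/5
Find common denominator: (5 + 3)/(3*5) = 8/15
Combined rate = 8/15 job per hour
Time together = 1 / (8/15) = 15/8 hours

15/8


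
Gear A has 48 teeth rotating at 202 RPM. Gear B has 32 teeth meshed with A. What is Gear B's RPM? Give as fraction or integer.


Gear ratio: teeth_A * RPM_A = teeth_B * RPM_B
48 * 202 = 32 * RPM_B
9696 = 32 * RPM_B
RPM_B = 9696 / 32
RPM_B = 303

303


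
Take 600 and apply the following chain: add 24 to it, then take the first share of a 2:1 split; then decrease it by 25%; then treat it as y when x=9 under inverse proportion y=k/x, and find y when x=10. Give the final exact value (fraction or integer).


Start with 600.
Step 1: Add 24: 600+24=624; split 2:1 first = 624*2/3 = 416
Step 2: Decrease by 25%: 416 * 75/100 = 312
Step 3: Inverse prop: k = (312)*9; new y = k/10 = 312*9/10 = 1404/5
Final result = 1404/5

1404/5


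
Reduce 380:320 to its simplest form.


Find GCD(380, 320)
GCD = 20
Divide both by 20: 380/20 = 19, 320/20 = 16
Simplified ratio = 19:16

19:16


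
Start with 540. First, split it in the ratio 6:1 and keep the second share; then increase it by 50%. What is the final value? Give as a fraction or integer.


Start with 540.
Step 1: Split 6:1, second share = 540 * 1/7 = 540/7
Step 2: Increase by 50%: 540/7 * 150/100 = 810/7
Final result = 810/7

810/7


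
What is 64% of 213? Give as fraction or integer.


Compute 64% of 213
Convert percentage: 64% = 64/100
Multiply: 213 * 64/100
= 13632/100
= 3408/25

3408/25


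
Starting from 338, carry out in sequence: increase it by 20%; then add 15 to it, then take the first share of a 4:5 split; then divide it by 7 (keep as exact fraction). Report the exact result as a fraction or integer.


Start with 338.
Step 1: Increase by 20%: 338 * 120/100 = 2028/5
Step 2: Add 15: 2028/5+15=2103/5; split 4:5 first = 2103/5*4/9 = 2804/15
Step 3: Divide by 7: 2804/15 / 7 = 2804/105
Final result = 2804/105

2804/105


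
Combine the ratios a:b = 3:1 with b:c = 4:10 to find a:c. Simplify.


Given a:b = 3:1 and b:c = 4:10
Make b consistent. Multiply first ratio by 4: a:b = 12:4
Multiply second ratio by 1: b:c = 4:10
Now b = 4 in both, so a:b:c = 12:4:10
Therefore a:c = 12:10
Simplify by GCD: a:c = 6:5

6:5


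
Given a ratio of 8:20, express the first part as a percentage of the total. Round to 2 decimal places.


Total parts = 8 + 20 = 28
First part fraction = 8/28
Percentage = (8/28) * 100
= 0.285714 * 100
= 28.57%

28.57


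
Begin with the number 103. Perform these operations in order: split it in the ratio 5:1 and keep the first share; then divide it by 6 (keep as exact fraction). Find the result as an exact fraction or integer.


Start with 103.
Step 1: Split 5:1, first share = 103 * 5/6 = 515/6
Step 2: Divide by 6: 515/6 / 6 = 515/36
Final result = 515/36

515/36


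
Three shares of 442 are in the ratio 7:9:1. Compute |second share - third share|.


Total parts = 7 + 9 + 1 = 17
Value per part = 442 / 17 = 26
Shares: 7*26=182, 9*26=234, 1*26=26
Second share = 234, third share = 26
Difference = |234 - 26| = 208

208


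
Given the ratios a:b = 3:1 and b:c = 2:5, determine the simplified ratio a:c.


Given a:b = 3:1 and b:c = 2:5
Make b consistent. Multiply first ratio by 2: a:b = 6:2
Multiply second ratio by 1: b:c = 2:5
Now b = 2 in both, so a:b:c = 6:2:5
Therefore a:c = 6:5
Simplify by GCD: a:c = 6:5

6:5


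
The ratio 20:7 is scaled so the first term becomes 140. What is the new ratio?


Original ratio: 20:7
First term target: 140
Scale factor = 140 / 20 = 7
Multiply second term: 7 * 7 = 49
Equivalent ratio = 140:49

140:49


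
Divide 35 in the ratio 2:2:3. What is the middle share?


Ratio = 2:2:3
Total parts = 2 + 2 + 3 = 7
Value per part = 35 / 7 = 5
First share = 2 * 5 = 10
Middle share = 2 * 5 = 10
Third share = 3 * 5 = 15

10


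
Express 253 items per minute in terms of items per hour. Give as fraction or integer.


Converting from per minute to per hour
Rate = 253 items per minute
Multiply by 60: 253 * 60
= 15180 items per hour

15180


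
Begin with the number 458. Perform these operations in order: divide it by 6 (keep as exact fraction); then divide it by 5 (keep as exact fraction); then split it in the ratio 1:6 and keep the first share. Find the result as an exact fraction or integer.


Start with 458.
Step 1: Divide by 6: 458 / 6 = 229/3
Step 2: Divide by 5: 229/3 / 5 = 229/15
Step 3: Split 1:6, first share = 229/15 * 1/7 = 229/105
Final result = 229/105

229/105


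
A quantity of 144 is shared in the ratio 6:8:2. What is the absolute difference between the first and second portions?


Total parts = 6 + 8 + 2 = 16
Value per part = 144 / 16 = 9
Shares: 6*9=54, 8*9=72, 2*9=18
First share = 54, second share = 72
Difference = |54 - 72| = 18

18


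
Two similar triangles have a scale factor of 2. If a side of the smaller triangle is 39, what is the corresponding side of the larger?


Similar triangles have proportional sides
Scale factor = 2
Smaller side = 39
Corresponding larger side = 39 * 2
= 78

78


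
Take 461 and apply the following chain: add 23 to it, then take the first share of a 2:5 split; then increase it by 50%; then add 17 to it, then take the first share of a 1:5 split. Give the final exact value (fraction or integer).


Start with 461.
Step 1: Add 23: 461+23=484; split 2:5 first = 484*2/7 = 968/7
Step 2: Increase by 50%: 968/7 * 150/100 = 1452/7
Step 3: Add 17: 1452/7+17=1571/7; split 1:5 first = 1571/7*1/6 = 1571/42
Final result = 1571/42

1571/42


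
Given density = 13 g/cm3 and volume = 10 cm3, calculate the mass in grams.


Using mass = density * volume
Density = 13 g/cm3
Volume = 10 cm3
Mass = 13 * 10
= 130 g

130


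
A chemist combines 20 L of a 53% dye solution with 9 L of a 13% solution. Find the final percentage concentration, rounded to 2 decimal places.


Solute in mixture 1 = 53% of 20 L = 20*53/100 = 53/5 L
Solute in mixture 2 = 13% of 9 L = 9*13/100 = 117/100 L
Total solute = 53/5 + 117/100 = 1177/100 L
Total volume = 20 + 9 = 29 L
Final concentration = 1177/100/29 * 100 = 40.59%

40.59


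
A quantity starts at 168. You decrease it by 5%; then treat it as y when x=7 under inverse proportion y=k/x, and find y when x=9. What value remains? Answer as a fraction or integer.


Start with 168.
Step 1: Decrease by 5%: 168 * 95/100 = 798/5
Step 2: Inverse prop: k = (798/5)*7; new y = k/9 = 798/5*7/9 = 1862/15
Final result = 1862/15

1862/15


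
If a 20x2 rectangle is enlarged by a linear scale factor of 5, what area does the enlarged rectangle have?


Original dimensions: 20 x 2
Enlargement factor = 5
New width = 20 * 5 = 100
New height = 2 * 5 = 10
New area = 100 * 10 = 1000

1000


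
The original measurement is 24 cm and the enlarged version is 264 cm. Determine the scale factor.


Original length = 24 cm
Scaled length = 264 cm
Scale factor = 264 / 24
= 11

11


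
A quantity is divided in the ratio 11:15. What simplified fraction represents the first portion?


Total parts = 11 + 15 = 26
First part fraction = 11/26
Simplify: 11/26 = 11/26

11/26


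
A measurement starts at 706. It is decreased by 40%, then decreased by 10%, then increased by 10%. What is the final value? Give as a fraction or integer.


Start: 706
Step 1: decrease by 40% => multiply by 60/100
  706 * 60/100 = 2118/5
Step 2: decrease by 10% => multiply by 90/100
  2118/5 * 90/100 = 9531/25
Step 3: increase by 10% => multiply by 110/100
  9531/25 * 110/100 = 104841/250
Final value = 104841/250

104841/250


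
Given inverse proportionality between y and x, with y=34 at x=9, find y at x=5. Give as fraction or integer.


Inverse proportion: y = k/x
Find k: k = 9 * 34 = 306
Compute y at x=5: y = 306/5
y = 306/5

306/5


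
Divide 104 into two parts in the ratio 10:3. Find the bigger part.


Total parts = 10 + 3 = 13
Value per part = 104 / 13 = 8
First share = 10 * 8 = 80
Second share = 3 * 8 = 24
Larger share = 80

80


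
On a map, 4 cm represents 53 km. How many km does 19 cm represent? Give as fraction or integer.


Map scale: 4 cm = 53 km
Measured distance on map = 19 cm
Set up proportion: 19 * 53 / 4
= 1007 / 4
= 1007/4 km

1007/4


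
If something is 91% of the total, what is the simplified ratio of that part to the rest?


Part = 91%, Remainder = 9%
Ratio = 91:9
GCD(91, 9) = 1
Simplify: 91:9 = 91:9

91:9


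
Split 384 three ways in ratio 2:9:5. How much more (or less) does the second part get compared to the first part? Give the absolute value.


Total parts = 2 + 9 + 5 = 16
Value per part = 384 / 16 = 24
Shares: 2*24=48, 9*24=216, 5*24=120
Second share = 216, first share = 48
Difference = |216 - 48| = 168

168


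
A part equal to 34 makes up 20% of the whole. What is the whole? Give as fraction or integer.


Given: 34 is 20% of the whole
Set up: 34 = 20/100 * whole
whole = 34 * 100 / 20
whole = 3400 / 20
whole = 170

170


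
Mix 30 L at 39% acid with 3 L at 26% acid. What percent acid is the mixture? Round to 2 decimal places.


Solute in mixture 1 = 39% of 30 L = 30*39/100 = 117/10 L
Solute in mixture 2 = 26% of 3 L = 3*26/100 = 39/50 L
Total solute = 117/10 + 39/50 = 312/25 L
Total volume = 30 + 3 = 33 L
Final concentration = 312/25/33 * 100 = 37.82%

37.82


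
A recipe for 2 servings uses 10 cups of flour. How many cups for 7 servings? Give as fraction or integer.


Original: 10 cups for 2 servings
Target servings = 7
Scaling factor = 7/2
New amount = 10 * 7/2
= 70/2
= 35 cups

35


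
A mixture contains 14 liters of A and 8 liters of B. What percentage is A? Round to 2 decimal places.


Volume of A = 14 L
Volume of B = 8 L
Total volume = 14 + 8 = 22 L
Percentage of A = (14/22) * 100
= 63.64%

63.64


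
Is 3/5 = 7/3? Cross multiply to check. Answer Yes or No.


Cross multiply to check 3/5 = 7/3
Left cross product: 3 * 3 = 9
Right cross product: 5 * 7 = 35
9 != 35
Not equal, so proportions differ => No

No


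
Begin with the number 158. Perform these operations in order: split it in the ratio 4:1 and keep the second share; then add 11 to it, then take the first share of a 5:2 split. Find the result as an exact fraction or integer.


Start with 158.
Step 1: Split 4:1, second share = 158 * 1/5 = 158/5
Step 2: Add 11: 158/5+11=213/5; split 5:2 first = 213/5*5/7 = 213/7
Final result = 213/7

213/7


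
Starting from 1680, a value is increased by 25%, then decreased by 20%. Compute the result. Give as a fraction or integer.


Start: 1680
Step 1: increase by 25% => multiply by 125/100
  1680 * 125/100 = 2100
Step 2: decrease by 20% => multiply by 80/100
  2100 * 80/100 = 1680
Final value = 1680

1680


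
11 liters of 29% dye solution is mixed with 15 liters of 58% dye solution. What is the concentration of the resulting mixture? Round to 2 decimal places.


Solute in mixture 1 = 29% of 11 L = 11*29/100 = 319/100 L
Solute in mixture 2 = 58% of 15 L = 15*58/100 = 87/10 L
Total solute = 319/100 + 87/10 = 1189/100 L
Total volume = 11 + 15 = 26 L
Final concentration = 1189/100/26 * 100 = 45.73%

45.73


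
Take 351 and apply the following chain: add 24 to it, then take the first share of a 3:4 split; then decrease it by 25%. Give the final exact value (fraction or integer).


Start with 351.
Step 1: Add 24: 351+24=375; split 3:4 first = 375*3/7 = 1125/7
Step 2: Decrease by 25%: 1125/7 * 75/100 = 3375/28
Final result = 3375/28

3375/28


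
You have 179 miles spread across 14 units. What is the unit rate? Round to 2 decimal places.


Total miles = 179
Number of units = 14
Unit rate = 179 / 14
= 12.79 miles per unit

12.79


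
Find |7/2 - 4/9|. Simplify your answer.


Simplify: 7/2 = 7/2 and 4/9 = 4/9
Find common denominator: LCD = 18
Convert: 63/18 and 8/18
Difference = |63 - 8|/18 = 55/18
Simplified = 55/18

55/18


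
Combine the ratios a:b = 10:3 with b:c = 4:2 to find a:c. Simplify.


Given a:b = 10:3 and b:c = 4:2
Make b consistent. Multiply first ratio by 4: a:b = 40:12
Multiply second ratio by 3: b:c = 12:6
Now b = 12 in both, so a:b:c = 40:12:6
Therefore a:c = 40:6
Simplify by GCD: a:c = 20:3

20:3


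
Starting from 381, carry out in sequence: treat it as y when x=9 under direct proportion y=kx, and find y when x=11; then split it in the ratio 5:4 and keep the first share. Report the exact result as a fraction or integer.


Start with 381.
Step 1: Direct prop: k = (381)/9; new y = k*11 = 381*11/9 = 1397/3
Step 2: Split 5:4, first share = 1397/3 * 5/9 = 6985/27
Final result = 6985/27

6985/27


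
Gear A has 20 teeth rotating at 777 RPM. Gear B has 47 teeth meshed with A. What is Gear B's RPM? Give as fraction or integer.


Gear ratio: teeth_A * RPM_A = teeth_B * RPM_B
20 * 777 = 47 * RPM_B
15540 = 47 * RPM_B
RPM_B = 15540 / 47
RPM_B = 15540/47

15540/47


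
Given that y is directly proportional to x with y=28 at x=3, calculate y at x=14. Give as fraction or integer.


Direct proportion: y = kx
Find k: k = 28/3 = 28/3
Compute y at x=14: y = 28/3 * 14
y = 392/3

392/3


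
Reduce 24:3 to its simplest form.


Find GCD(24, 3)
GCD = 3
Divide both by 3: 24/3 = 8, 3/3 = 1
Simplified ratio = 8:1

8:1


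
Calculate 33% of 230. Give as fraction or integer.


Compute 33% of 230
Convert percentage: 33% = 33/100
Multiply: 230 * 33/100
= 7590/100
= 759/10

759/10


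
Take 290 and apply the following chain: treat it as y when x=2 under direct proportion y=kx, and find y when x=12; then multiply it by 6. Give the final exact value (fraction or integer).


Start with 290.
Step 1: Direct prop: k = (290)/2; new y = k*12 = 290*12/2 = 1740
Step 2: Multiply by 6: 1740 * 6 = 10440
Final result = 10440

10440


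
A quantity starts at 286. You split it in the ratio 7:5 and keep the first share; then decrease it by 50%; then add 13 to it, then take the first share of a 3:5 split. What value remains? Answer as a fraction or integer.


Start with 286.
Step 1: Split 7:5, first share = 286 * 7/12 = 1001/6
Step 2: Decrease by 50%: 1001/6 * 50/100 = 1001/12
Step 3: Add 13: 1001/12+13=1157/12; split 3:5 first = 1157/12*3/8 = 1157/32
Final result = 1157/32

1157/32


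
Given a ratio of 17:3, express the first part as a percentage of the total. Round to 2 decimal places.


Total parts = 17 + 3 = 20
First part fraction = 17/20
Percentage = (17/20) * 100
= 0.85 * 100
= 85.00%

85.00


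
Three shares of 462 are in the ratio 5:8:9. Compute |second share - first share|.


Total parts = 5 + 8 + 9 = 22
Value per part = 462 / 22 = 21
Shares: 5*21=105, 8*21=168, 9*21=189
Second share = 168, first share = 105
Difference = |168 - 105| = 63

63


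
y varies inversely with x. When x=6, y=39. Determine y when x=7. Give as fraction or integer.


Inverse proportion: y = k/x
Find k: k = 6 * 39 = 234
Compute y at x=7: y = 234/7
y = 234/7

234/7


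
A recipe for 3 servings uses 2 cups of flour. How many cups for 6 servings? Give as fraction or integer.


Original: 2 cups for 3 servings
Target servings = 6
Scaling factor = 6/3
New amount = 2 * 6/3
= 12/3
= 4 cups

4


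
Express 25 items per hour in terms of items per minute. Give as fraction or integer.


Converting from per hour to per minute
Rate = 25 items per hour
Divide by 60: 25/60
= 5/12 items per minute

5/12


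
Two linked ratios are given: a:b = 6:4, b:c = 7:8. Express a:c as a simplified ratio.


Given a:b = 6:4 and b:c = 7:8
Make b consistent. Multiply first ratio by 7: a:b = 42:28
Multiply second ratio by 4: b:c = 28:32
Now b = 28 in both, so a:b:c = 42:28:32
Therefore a:c = 42:32
Simplify by GCD: a:c = 21:16

21:16


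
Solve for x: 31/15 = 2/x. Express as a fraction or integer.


Setting up: 31/15 = 2/x
Cross multiply: 31 * x = 15 * 2
31x = 30
x = 30/31
x = 30/31

30/31


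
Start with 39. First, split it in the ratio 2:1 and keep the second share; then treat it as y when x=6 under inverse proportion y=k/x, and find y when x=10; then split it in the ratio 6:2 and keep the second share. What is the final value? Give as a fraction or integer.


Start with 39.
Step 1: Split 2:1, second share = 39 * 1/3 = 13
Step 2: Inverse prop: k = (13)*6; new y = k/10 = 13*6/10 = 39/5
Step 3: Split 6:2, second share = 39/5 * 2/8 = 39/20
Final result = 39/20

39/20


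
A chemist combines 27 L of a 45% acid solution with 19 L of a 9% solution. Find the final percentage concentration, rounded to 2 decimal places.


Solute in mixture 1 = 45% of 27 L = 27*45/100 = 243/20 L
Solute in mixture 2 = 9% of 19 L = 19*9/100 = 171/100 L
Total solute = 243/20 + 171/100 = 693/50 L
Total volume = 27 + 19 = 46 L
Final concentration = 693/50/46 * 100 = 30.13%

30.13


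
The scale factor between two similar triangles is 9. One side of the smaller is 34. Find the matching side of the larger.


Similar triangles have proportional sides
Scale factor = 9
Smaller side = 34
Corresponding larger side = 34 * 9
= 306

306


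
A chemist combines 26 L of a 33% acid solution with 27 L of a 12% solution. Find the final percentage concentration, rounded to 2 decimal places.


Solute in mixture 1 = 33% of 26 L = 26*33/100 = 429/50 L
Solute in mixture 2 = 12% of 27 L = 27*12/100 = 81/25 L
Total solute = 429/50 + 81/25 = 591/50 L
Total volume = 26 + 27 = 53 L
Final concentration = 591/50/53 * 100 = 22.30%

22.30


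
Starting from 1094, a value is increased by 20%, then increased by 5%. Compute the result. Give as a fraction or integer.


Start: 1094
Step 1: increase by 20% => multiply by 120/100
  1094 * 120/100 = 6564/5
Step 2: increase by 5% => multiply by 105/100
  6564/5 * 105/100 = 34461/25
Final value = 34461/25

34461/25


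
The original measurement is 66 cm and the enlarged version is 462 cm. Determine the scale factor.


Original length = 66 cm
Scaled length = 462 cm
Scale factor = 462 / 66
= 7

7


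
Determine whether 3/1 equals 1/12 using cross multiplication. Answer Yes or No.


Cross multiply to check 3/1 = 1/12
Left cross product: 3 * 12 = 36
Right cross product: 1 * 1 = 1
36 != 1
Not equal, so proportions differ => No

No


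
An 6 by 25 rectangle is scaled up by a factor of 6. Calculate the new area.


Original dimensions: 6 x 25
Enlargement factor = 6
New width = 6 * 6 = 36
New height = 25 * 6 = 150
New area = 36 * 150 = 5400

5400


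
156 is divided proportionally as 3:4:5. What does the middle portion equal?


Ratio = 3:4:5
Total parts = 3 + 4 + 5 = 12
Value per part = 156 / 12 = 13
First share = 3 * 13 = 39
Middle share = 4 * 13 = 52
Third share = 5 * 13 = 65

52


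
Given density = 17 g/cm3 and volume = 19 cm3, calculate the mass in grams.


Using mass = density * volume
Density = 17 g/cm3
Volume = 19 cm3
Mass = 17 * 19
= 323 g

323


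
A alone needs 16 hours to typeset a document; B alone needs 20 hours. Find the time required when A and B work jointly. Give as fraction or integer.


Rate of A = 1/16 job per hour
Rate of B = 1/20 job per hour
Combined rate = 1/16 + 1/20
Find common denominator: (20 + 16)/(16*20) = 36/320
Combined rate = 9/80 job per hour
Time together = 1 / (9/80) = 80/9 hours

80/9


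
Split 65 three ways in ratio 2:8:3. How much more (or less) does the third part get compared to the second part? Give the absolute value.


Total parts = 2 + 8 + 3 = 13
Value per part = 65 / 13 = 5
Shares: 2*5=10, 8*5=40, 3*5=15
Third share = 15, second share = 40
Difference = |15 - 40| = 25

25


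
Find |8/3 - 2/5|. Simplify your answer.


Simplify: 8/3 = 8/3 and 2/5 = 2/5
Find common denominator: LCD = 15
Convert: 40/15 and 6/15
Difference = |40 - 6|/15 = 34/15
Simplified = 34/15

34/15


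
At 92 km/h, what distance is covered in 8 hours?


Using distance = speed * time
Speed = 92 km/h
Time = 8 hours
Distance = 92 * 8
= 736 km

736


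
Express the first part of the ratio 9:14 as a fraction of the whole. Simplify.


Total parts = 9 + 14 = 23
First part fraction = 9/23
Simplify: 9/23 = 9/23

9/23


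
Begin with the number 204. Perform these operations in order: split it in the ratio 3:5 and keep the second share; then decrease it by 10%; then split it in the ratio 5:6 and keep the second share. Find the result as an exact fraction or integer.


Start with 204.
Step 1: Split 3:5, second share = 204 * 5/8 = 255/2
Step 2: Decrease by 10%: 255/2 * 90/100 = 459/4
Step 3: Split 5:6, second share = 459/4 * 6/11 = 1377/22
Final result = 1377/22

1377/22


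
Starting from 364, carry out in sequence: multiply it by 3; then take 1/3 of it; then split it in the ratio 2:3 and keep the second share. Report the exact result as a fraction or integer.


Start with 364.
Step 1: Multiply by 3: 364 * 3 = 1092
Step 2: Take 1/3: 1092 * 1/3 = 364
Step 3: Split 2:3, second share = 364 * 3/5 = 1092/5
Final result = 1092/5

1092/5


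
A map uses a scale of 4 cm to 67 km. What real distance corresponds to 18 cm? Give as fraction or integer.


Map scale: 4 cm = 67 km
Measured distance on map = 18 cm
Set up proportion: 18 * 67 / 4
= 1206 / 4
= 603/2 km

603/2


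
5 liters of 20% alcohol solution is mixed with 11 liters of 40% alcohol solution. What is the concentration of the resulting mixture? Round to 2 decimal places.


Solute in mixture 1 = 20% of 5 L = 5*20/100 = 1 L
Solute in mixture 2 = 40% of 11 L = 11*40/100 = 22/5 L
Total solute = 1 + 22/5 = 27/5 L
Total volume = 5 + 11 = 16 L
Final concentration = 27/5/16 * 100 = 33.75%

33.75


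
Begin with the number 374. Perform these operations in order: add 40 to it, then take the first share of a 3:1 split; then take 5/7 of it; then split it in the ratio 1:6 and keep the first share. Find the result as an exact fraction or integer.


Start with 374.
Step 1: Add 40: 374+40=414; split 3:1 first = 414*3/4 = 621/2
Step 2: Take 5/7: 621/2 * 5/7 = 3105/14
Step 3: Split 1:6, first share = 3105/14 * 1/7 = 3105/98
Final result = 3105/98

3105/98


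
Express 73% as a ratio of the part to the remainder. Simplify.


Part = 73%, Remainder = 27%
Ratio = 73:27
GCD(73, 27) = 1
Simplify: 73:27 = 73:27

73:27


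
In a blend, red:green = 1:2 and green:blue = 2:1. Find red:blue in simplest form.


Given a:b = 1:2 and b:c = 2:1
Make b consistent. Multiply first ratio by 2: a:b = 2:4
Multiply second ratio by 2: b:c = 4:2
Now b = 4 in both, so a:b:c = 2:4:2
Therefore a:c = 2:2
Simplify by GCD: a:c = 1:1

1:1


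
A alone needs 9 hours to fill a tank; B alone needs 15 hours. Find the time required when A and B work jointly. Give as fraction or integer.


Rate of A = 1/9 job per hour
Rate of B = 1/15 job per hour
Combined rate = 1/9 + 1/15
Find common denominator: (15 + 9)/(9*15) = 24/135
Combined rate = 8/45 job per hour
Time together = 1 / (8/45) = 45/8 hours

45/8


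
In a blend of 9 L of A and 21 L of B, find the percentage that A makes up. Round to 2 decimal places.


Volume of A = 9 L
Volume of B = 21 L
Total volume = 9 + 21 = 30 L
Percentage of A = (9/30) * 100
= 30.00%

30.00


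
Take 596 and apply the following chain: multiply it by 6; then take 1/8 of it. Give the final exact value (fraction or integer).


Start with 596.
Step 1: Multiply by 6: 596 * 6 = 3576
Step 2: Take 1/8: 3576 * 1/8 = 447
Final result = 447

447


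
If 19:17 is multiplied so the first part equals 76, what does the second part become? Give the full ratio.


Original ratio: 19:17
First term target: 76
Scale factor = 76 / 19 = 4
Multiply second term: 17 * 4 = 68
Equivalent ratio = 76:68

76:68


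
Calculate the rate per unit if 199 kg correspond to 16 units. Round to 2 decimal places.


Total kg = 199
Number of units = 16
Unit rate = 199 / 16
= 12.44 kg per unit

12.44


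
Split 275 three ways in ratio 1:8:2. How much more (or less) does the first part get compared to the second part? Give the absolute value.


Total parts = 1 + 8 + 2 = 11
Value per part = 275 / 11 = 25
Shares: 1*25=25, 8*25=200, 2*25=50
First share = 25, second share = 200
Difference = |25 - 200| = 175

175


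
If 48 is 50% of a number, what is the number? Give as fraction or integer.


Given: 48 is 50% of the whole
Set up: 48 = 50/100 * whole
whole = 48 * 100 / 50
whole = 4800 / 50
whole = 96

96


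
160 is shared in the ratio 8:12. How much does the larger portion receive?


Total parts = 8 + 12 = 20
Value per part = 160 / 20 = 8
First share = 8 * 8 = 64
Second share = 12 * 8 = 96
Larger share = 96

96


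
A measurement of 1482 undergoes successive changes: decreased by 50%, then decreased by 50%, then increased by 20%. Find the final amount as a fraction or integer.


Start: 1482
Step 1: decrease by 50% => multiply by 50/100
  1482 * 50/100 = 741
Step 2: decrease by 50% => multiply by 50/100
  741 * 50/100 = 741/2
Step 3: increase by 20% => multiply by 120/100
  741/2 * 120/100 = 2223/5
Final value = 2223/5

2223/5


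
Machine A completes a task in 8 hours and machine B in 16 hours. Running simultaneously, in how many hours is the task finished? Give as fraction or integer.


Rate of A = 1/8 job per hour
Rate of B = 1/16 job per hour
Combined rate = 1/8 + 1/16
Find common denominator: (16 + 8)/(8*16) = 24/128
Combined rate = 3/16 job per hour
Time together = 1 / (3/16) = 16/3 hours

16/3


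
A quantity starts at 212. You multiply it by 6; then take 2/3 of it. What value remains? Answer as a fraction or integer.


Start with 212.
Step 1: Multiply by 6: 212 * 6 = 1272
Step 2: Take 2/3: 1272 * 2/3 = 848
Final result = 848

848


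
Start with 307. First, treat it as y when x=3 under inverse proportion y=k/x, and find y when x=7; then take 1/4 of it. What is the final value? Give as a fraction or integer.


Start with 307.
Step 1: Inverse prop: k = (307)*3; new y = k/7 = 307*3/7 = 921/7
Step 2: Take 1/4: 921/7 * 1/4 = 921/28
Final result = 921/28

921/28


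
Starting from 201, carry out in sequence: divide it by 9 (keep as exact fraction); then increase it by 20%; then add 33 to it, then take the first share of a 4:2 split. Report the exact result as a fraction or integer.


Start with 201.
Step 1: Divide by 9: 201 / 9 = 67/3
Step 2: Increase by 20%: 67/3 * 120/100 = 134/5
Step 3: Add 33: 134/5+33=299/5; split 4:2 first = 299/5*4/6 = 598/15
Final result = 598/15

598/15


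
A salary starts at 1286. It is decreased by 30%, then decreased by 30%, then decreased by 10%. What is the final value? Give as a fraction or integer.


Start: 1286
Step 1: decrease by 30% => multiply by 70/100
  1286 * 70/100 = 4501/5
Step 2: decrease by 30% => multiply by 70/100
  4501/5 * 70/100 = 31507/50
Step 3: decrease by 10% => multiply by 90/100
  31507/50 * 90/100 = 283563/500
Final value = 283563/500

283563/500


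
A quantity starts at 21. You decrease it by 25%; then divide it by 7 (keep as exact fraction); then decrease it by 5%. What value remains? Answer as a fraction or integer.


Start with 21.
Step 1: Decrease by 25%: 21 * 75/100 = 63/4
Step 2: Divide by 7: 63/4 / 7 = 9/4
Step 3: Decrease by 5%: 9/4 * 95/100 = 171/80
Final result = 171/80

171/80


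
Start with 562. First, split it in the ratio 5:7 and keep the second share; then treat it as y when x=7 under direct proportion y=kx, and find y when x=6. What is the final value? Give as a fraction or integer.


Start with 562.
Step 1: Split 5:7, second share = 562 * 7/12 = 1967/6
Step 2: Direct prop: k = (1967/6)/7; new y = k*6 = 1967/6*6/7 = 281
Final result = 281

281


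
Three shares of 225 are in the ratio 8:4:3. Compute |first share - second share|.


Total parts = 8 + 4 + 3 = 15
Value per part = 225 / 15 = 15
Shares: 8*15=120, 4*15=60, 3*15=45
First share = 120, second share = 60
Difference = |120 - 60| = 60

60


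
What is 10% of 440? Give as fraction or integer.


Compute 10% of 440
Convert percentage: 10% = 10/100
Multiply: 440 * 10/100
= 4400/100
= 44

44


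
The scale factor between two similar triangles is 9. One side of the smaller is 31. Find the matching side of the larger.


Similar triangles have proportional sides
Scale factor = 9
Smaller side = 31
Corresponding larger side = 31 * 9
= 279

279


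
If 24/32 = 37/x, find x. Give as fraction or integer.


Setting up: 24/32 = 37/x
Cross multiply: 24 * x = 32 * 37
24x = 1184
x = 1184/24
x = 148/3

148/3


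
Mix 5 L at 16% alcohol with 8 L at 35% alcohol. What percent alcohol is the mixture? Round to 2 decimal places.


Solute in mixture 1 = 16% of 5 L = 5*16/100 = 4/5 L
Solute in mixture 2 = 35% of 8 L = 8*35/100 = 14/5 L
Total solute = 4/5 + 14/5 = 18/5 L
Total volume = 5 + 8 = 13 L
Final concentration = 18/5/13 * 100 = 27.69%

27.69


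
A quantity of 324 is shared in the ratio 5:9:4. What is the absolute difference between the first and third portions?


Total parts = 5 + 9 + 4 = 18
Value per part = 324 / 18 = 18
Shares: 5*18=90, 9*18=162, 4*18=72
First share = 90, third share = 72
Difference = |90 - 72| = 18

18


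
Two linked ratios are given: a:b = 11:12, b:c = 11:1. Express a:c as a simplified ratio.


Given a:b = 11:12 and b:c = 11:1
Make b consistent. Multiply first ratio by 11: a:b = 121:132
Multiply second ratio by 12: b:c = 132:12
Now b = 132 in both, so a:b:c = 121:132:12
Therefore a:c = 121:12
Simplify by GCD: a:c = 121:12

121:12


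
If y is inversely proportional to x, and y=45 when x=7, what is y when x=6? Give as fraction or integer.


Inverse proportion: y = k/x
Find k: k = 7 * 45 = 315
Compute y at x=6: y = 315/6
y = 105/2

105/2


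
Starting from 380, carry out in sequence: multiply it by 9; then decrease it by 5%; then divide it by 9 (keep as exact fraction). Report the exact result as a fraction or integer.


Start with 380.
Step 1: Multiply by 9: 380 * 9 = 3420
Step 2: Decrease by 5%: 3420 * 95/100 = 3249
Step 3: Divide by 9: 3249 / 9 = 361
Final result = 361

361


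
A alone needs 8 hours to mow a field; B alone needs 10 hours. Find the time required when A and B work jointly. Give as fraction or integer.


Rate of A = 1/8 job per hour
Rate of B = 1/10 job per hour
Combined rate = 1/8 + 1/10
Find common denominator: (10 + 8)/(8*10) = 18/80
Combined rate = 9/40 job per hour
Time together = 1 / (9/40) = 40/9 hours

40/9


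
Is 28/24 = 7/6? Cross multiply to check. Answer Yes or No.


Cross multiply to check 28/24 = 7/6
Left cross product: 28 * 6 = 168
Right cross product: 24 * 7 = 168
168 = 168
Equal, so proportions match => Yes

Yes
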